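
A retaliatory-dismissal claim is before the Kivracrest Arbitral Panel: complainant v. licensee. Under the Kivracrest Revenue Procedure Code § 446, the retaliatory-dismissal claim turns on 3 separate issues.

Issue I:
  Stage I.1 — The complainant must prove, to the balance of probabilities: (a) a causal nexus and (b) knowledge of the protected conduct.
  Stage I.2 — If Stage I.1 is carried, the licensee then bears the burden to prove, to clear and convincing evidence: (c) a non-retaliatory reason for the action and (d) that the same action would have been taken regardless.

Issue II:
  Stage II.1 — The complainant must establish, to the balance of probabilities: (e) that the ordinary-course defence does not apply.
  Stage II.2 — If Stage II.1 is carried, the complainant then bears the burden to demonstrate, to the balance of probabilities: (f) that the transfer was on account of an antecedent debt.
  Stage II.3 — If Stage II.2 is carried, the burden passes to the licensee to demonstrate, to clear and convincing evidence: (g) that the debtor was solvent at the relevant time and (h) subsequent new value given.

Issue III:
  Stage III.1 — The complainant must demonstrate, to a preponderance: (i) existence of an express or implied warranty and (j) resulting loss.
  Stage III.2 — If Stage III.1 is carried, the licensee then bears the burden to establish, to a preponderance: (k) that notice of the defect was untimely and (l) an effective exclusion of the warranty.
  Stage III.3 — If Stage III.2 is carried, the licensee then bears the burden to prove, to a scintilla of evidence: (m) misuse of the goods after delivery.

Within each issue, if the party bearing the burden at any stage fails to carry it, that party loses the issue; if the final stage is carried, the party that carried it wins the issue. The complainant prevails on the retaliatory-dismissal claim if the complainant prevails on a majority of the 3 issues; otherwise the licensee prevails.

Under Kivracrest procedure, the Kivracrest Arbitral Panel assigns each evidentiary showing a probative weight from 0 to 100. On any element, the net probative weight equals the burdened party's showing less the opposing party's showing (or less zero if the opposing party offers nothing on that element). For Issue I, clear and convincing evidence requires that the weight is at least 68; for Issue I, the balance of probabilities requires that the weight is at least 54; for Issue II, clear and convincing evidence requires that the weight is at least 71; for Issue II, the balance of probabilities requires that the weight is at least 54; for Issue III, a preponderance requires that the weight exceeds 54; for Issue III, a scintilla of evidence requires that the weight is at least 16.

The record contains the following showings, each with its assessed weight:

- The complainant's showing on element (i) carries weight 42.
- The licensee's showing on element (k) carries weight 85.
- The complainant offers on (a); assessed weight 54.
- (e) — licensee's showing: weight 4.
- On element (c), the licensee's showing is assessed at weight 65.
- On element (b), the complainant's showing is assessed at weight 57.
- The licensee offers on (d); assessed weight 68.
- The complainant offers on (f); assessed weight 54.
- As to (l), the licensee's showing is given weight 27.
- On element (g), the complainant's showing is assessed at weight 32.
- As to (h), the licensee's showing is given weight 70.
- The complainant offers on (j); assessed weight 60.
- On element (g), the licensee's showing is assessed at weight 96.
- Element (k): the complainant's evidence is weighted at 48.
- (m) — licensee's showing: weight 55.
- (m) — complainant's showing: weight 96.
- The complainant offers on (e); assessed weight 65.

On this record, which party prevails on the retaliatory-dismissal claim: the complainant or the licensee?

— Issue I —
Stage I.1 — burden on complainant; standard: the balance of probabilities (weight is at least 54).
    (a): 54 ≥ 54 [met]
    (b): 57 ≥ 54 [met]
  The complainant carries Stage I.1; the licensee now bears the burden.
Stage I.2 — burden on licensee; standard: clear and convincing evidence (weight is at least 68).
    (c): 65 < 68 [not met]
    (d): 68 ≥ 68 [met]
  Stage I.2 not carried; the licensee fails its burden.
So the complainant prevails on this issue.
— Issue II —
Stage II.1 — burden on complainant; standard: the balance of probabilities (weight is at least 54).
    (e): 65 − 4 = 61 ≥ 54 [met]
  Stage II.1 carried; the burden remains with the complainant.
Stage II.2 — burden on complainant; standard: the balance of probabilities (weight is at least 54).
    (f): 54 ≥ 54 [met]
  Stage II.2 carried; the burden shifts to the licensee.
Stage II.3 — burden on licensee; standard: clear and convincing evidence (weight is at least 71).
    (g): 96 − 32 = 64 < 71 [not met]
    (h): 70 < 71 [not met]
  Stage II.3 not carried; the licensee fails its burden.
The complainant prevails on this issue.
— Issue III —
Stage III.1 (complainant, a preponderance, weight exceeds 54): (i) 42 ≤ 54 — fails; (j) 60 > 54 — meets.
  Not every element is met, so the complainant fails to carry Stage III.1.
The analysis ends at Stage III.1; the licensee prevails on this issue.
Per-issue: Issue I → complainant; Issue II → complainant; Issue III → licensee. The complainant must prevail on a majority of issues; overall, the complainant prevails.

complainant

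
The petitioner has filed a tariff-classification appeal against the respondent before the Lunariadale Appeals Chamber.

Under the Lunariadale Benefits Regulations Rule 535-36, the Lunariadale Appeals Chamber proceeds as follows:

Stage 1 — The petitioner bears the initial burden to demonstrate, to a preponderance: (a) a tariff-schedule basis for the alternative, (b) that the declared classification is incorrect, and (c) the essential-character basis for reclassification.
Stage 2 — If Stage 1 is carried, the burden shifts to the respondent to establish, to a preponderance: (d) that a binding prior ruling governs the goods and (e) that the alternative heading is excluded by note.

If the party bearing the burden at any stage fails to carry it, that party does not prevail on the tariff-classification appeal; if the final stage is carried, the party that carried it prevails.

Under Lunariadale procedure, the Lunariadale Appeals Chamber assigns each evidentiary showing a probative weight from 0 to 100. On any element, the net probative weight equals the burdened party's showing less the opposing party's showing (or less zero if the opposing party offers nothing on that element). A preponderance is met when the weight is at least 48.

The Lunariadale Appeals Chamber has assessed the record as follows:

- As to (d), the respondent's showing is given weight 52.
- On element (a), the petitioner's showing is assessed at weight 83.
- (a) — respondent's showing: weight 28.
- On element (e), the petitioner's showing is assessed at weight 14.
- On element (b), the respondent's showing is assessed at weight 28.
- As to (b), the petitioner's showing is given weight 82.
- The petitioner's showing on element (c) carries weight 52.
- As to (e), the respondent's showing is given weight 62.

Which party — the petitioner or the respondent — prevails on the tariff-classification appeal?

Stage 1 — burden on petitioner; standard: a preponderance (weight is at least 48).
    (a): 83 − 28 = 55 ≥ 48 [met]
    (b): 82 − 28 = 54 ≥ 48 [met]
    (c): 52 ≥ 48 [met]
  Stage 1 is satisfied; the onus moves to the respondent.
Stage 2 — burden on respondent; standard: a preponderance (weight is at least 48).
    (d): 52 ≥ 48 [met]
    (e): 62 − 14 = 48 ≥ 48 [met]
  All elements met at the final stage.
With every stage satisfied, the respondent prevails.

respondent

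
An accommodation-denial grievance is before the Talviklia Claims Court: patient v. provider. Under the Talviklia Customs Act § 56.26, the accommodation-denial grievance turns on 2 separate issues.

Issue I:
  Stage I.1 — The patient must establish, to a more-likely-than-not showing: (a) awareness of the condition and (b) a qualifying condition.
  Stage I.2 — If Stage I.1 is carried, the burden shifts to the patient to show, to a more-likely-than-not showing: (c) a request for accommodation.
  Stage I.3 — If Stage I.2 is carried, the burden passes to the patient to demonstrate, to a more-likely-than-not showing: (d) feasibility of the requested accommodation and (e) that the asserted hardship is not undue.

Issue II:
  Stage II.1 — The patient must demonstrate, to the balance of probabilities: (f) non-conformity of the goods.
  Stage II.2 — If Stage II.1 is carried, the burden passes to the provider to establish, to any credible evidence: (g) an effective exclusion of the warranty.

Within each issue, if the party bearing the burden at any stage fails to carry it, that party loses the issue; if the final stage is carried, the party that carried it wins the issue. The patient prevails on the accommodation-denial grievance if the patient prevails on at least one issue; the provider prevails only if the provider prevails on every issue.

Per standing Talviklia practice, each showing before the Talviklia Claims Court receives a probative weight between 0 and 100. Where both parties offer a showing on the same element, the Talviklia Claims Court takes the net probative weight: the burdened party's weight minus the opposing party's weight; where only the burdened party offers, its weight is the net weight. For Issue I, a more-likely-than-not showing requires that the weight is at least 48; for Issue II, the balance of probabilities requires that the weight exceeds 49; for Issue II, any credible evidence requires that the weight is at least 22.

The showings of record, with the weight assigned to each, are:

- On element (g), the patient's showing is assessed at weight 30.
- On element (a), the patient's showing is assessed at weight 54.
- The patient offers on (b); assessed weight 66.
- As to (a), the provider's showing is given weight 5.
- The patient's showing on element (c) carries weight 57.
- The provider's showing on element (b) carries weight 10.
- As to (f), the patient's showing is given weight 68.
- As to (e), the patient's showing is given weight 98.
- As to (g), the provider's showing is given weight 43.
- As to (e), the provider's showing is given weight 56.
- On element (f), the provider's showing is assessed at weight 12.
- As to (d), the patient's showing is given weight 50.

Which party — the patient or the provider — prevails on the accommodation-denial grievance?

— Issue I —
Stage I.1 (patient, a more-likely-than-not showing, weight is at least 48): (a) net 54−5=49 ≥ 48 — meets; (b) net 66−10=56 ≥ 48 — meets.
  All elements met. The patient retains the burden for Stage I.2.
Stage I.2 (patient, a more-likely-than-not showing, weight is at least 48): (c) 57 ≥ 48 — meets.
  Stage I.2 carried; the burden remains with the patient.
Stage I.3 (patient, a more-likely-than-not showing, weight is at least 48): (d) 50 ≥ 48 — meets; (e) net 98−56=42 < 48 — fails.
  The patient does not carry Stage I.3.
The analysis ends at Stage I.3; the provider prevails on this issue.
— Issue II —
Stage II.1 — burden on patient; standard: the balance of probabilities (weight exceeds 49).
    (f): 68 − 12 = 56 > 49 [met]
  Stage II.1 carried; the burden shifts to the provider.
Stage II.2 — burden on provider; standard: any credible evidence (weight is at least 22).
    (g): 43 − 30 = 13 < 22 [not met]
  The provider does not carry Stage II.2.
So the patient prevails on this issue.
Per-issue: Issue I → provider; Issue II → patient. The patient must prevail on at least one issue; overall, the patient prevails.

patient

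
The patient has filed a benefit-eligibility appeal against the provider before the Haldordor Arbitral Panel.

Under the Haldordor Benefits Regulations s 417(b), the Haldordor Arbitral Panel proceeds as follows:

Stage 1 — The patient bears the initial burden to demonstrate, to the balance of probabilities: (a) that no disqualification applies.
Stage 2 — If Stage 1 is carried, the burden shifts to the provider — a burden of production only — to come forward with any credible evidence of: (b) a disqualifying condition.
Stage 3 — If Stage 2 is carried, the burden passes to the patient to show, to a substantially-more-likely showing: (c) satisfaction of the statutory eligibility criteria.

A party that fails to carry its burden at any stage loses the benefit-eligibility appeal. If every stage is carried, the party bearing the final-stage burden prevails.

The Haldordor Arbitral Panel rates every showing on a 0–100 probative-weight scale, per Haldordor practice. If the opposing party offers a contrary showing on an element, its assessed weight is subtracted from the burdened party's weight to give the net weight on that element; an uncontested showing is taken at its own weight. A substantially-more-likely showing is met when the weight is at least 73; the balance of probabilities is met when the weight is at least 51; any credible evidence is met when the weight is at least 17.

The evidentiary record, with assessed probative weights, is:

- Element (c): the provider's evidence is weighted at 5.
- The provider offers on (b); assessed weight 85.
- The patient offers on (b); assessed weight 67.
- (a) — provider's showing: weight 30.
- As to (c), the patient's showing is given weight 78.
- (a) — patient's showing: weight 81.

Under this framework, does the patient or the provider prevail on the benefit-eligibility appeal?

patient

Stage 1 — burden on patient; standard: the balance of probabilities (weight is at least 51).
    (a): 81 − 30 = 51 ≥ 51 [met]
  Stage 1 carried; the burden shifts to the provider.
Stage 2 — burden on provider; standard: any credible evidence (weight is at least 17).
    (b): 85 − 67 = 18 ≥ 17 [met]
  Stage 2 is satisfied; the onus moves to the patient.
Stage 3 — burden on patient; standard: a substantially-more-likely showing (weight is at least 73).
    (c): 78 − 5 = 73 ≥ 73 [met]
  All elements met at the final stage.
With every stage satisfied, the patient prevails.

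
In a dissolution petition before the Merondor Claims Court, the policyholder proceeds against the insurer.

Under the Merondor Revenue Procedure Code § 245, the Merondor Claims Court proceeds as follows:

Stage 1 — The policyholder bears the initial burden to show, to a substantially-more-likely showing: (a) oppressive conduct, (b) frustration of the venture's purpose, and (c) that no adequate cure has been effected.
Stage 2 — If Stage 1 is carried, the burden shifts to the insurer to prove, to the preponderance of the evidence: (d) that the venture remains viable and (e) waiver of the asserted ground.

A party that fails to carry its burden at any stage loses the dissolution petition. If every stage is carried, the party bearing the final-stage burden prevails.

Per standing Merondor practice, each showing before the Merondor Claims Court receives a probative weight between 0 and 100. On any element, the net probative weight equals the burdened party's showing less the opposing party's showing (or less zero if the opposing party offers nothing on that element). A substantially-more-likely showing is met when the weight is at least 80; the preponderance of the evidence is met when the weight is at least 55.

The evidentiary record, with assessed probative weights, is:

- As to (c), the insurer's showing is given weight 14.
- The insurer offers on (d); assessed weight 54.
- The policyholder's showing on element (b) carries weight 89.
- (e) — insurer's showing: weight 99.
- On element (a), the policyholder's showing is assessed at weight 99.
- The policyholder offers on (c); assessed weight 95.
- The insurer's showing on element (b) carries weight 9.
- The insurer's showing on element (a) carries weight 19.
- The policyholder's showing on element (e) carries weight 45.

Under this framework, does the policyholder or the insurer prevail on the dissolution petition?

policyholder

Stage 1 — burden on policyholder; standard: a substantially-more-likely showing (weight is at least 80).
    (a): 99 − 19 = 80 ≥ 80 [met]
    (b): 89 − 9 = 80 ≥ 80 [met]
    (c): 95 − 14 = 81 ≥ 80 [met]
  All elements met. The burden passes to the insurer.
Stage 2 — burden on insurer; standard: the preponderance of the evidence (weight is at least 55).
    (d): 54 < 55 [not met]
    (e): 99 − 45 = 54 < 55 [not met]
  Not every element is met, so the insurer fails to carry Stage 2.
The analysis ends at Stage 2; the policyholder prevails.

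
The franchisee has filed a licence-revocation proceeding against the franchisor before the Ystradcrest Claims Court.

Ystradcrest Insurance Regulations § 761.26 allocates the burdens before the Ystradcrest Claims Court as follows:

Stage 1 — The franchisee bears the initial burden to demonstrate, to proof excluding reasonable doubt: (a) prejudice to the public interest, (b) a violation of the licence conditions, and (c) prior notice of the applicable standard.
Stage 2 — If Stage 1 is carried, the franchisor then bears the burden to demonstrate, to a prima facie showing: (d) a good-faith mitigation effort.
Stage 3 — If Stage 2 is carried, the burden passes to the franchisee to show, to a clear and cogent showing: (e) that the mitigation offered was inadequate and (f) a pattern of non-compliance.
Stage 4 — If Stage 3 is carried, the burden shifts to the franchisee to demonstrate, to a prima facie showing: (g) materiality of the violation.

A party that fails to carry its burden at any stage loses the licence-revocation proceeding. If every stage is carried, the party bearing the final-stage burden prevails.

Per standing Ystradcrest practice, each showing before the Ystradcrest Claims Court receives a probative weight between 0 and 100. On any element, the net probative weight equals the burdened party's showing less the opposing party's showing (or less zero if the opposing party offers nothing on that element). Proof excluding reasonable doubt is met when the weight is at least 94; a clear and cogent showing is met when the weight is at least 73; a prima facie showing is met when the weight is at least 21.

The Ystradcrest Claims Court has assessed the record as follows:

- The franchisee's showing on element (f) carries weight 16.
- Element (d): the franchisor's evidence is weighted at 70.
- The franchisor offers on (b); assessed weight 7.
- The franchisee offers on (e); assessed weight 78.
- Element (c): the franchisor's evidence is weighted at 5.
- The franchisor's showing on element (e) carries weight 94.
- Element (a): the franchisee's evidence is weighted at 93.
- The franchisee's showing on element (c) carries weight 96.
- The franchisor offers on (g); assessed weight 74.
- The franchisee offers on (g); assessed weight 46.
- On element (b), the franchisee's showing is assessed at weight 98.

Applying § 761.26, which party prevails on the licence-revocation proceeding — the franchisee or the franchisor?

franchisor

At Stage 1 the franchisee must meet proof excluding reasonable doubt (weight is at least 94): on (a) the weight is 93, < 94, so (a) does not meet the standard; on (b) the weight is 98 less the opposing 7 gives net 91, < 94, so (b) does not meet the standard; on (c) the weight is 96 less the opposing 5 gives net 91, < 94, so (c) does not meet the standard.
  The franchisee does not carry Stage 1.
The franchisor prevails.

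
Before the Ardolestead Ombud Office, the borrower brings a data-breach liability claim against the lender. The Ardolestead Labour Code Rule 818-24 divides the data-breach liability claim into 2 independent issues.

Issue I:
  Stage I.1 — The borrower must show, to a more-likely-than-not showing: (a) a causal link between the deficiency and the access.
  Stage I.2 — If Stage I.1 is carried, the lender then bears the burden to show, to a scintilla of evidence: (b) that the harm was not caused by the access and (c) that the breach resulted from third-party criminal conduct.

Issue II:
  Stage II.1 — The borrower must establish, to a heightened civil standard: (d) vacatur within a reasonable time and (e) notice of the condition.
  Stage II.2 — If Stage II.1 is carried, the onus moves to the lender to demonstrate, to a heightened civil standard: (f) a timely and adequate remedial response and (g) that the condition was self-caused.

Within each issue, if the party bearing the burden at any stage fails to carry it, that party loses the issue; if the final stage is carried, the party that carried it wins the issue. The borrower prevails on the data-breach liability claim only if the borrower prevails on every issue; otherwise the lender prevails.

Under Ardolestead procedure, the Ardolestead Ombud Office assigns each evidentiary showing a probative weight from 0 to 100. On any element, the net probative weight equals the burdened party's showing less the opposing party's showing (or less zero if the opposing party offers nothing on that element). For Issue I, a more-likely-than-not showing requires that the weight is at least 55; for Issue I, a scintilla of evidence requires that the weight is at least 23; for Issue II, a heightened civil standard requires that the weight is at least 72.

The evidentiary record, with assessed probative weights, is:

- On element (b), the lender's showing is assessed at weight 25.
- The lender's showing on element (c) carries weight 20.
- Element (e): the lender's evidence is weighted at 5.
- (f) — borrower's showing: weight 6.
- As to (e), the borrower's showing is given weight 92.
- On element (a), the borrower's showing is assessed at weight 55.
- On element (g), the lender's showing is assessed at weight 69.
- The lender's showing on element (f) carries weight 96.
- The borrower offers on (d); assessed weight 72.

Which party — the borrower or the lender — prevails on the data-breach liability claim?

borrower

— Issue I —
Stage I.1 (borrower, a more-likely-than-not showing, weight is at least 55): (a) 55 ≥ 55 — meets.
  All elements met. The burden passes to the lender.
Stage I.2 (lender, a scintilla of evidence, weight is at least 23): (b) 25 ≥ 23 — meets; (c) 20 < 23 — fails.
  Stage I.2 not carried; the lender fails its burden.
The analysis ends at Stage I.2; the borrower prevails on this issue.
— Issue II —
Stage II.1 (borrower, a heightened civil standard, weight is at least 72): (d) 72 ≥ 72 — meets; (e) net 92−5=87 ≥ 72 — meets.
  The borrower carries Stage II.1; the lender now bears the burden.
Stage II.2 (lender, a heightened civil standard, weight is at least 72): (f) net 96−6=90 ≥ 72 — meets; (g) 69 < 72 — fails.
  The lender does not carry Stage II.2.
So the borrower prevails on this issue.
Per-issue: Issue I → borrower; Issue II → borrower. The borrower must prevail on every issue; overall, the borrower prevails.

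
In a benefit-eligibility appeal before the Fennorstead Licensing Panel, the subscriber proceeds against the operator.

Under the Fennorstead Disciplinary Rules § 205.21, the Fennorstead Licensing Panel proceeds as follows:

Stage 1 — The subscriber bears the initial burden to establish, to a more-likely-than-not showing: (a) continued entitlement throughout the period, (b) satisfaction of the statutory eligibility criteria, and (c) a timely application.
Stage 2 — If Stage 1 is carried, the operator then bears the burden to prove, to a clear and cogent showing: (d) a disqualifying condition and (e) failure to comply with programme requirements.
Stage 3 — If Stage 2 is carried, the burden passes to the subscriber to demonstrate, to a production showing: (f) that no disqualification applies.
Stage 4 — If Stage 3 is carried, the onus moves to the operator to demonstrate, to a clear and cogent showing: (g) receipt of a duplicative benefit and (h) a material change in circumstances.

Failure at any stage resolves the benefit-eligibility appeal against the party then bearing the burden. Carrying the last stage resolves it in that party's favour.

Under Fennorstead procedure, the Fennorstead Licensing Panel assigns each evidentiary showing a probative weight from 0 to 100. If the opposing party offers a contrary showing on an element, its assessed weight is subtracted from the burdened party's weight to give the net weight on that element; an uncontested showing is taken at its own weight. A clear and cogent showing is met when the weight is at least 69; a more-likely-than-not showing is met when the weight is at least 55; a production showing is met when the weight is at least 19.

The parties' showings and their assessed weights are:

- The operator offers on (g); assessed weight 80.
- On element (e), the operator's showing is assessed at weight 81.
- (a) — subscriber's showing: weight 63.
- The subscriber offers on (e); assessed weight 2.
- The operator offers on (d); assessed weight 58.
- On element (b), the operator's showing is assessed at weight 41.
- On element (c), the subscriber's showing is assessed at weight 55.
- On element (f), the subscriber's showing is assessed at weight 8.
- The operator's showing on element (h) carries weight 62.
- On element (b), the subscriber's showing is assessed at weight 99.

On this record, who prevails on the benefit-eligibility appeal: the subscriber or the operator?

Stage 1 (subscriber, a more-likely-than-not showing, weight is at least 55): (a) 63 ≥ 55 — meets; (b) net 99−41=58 ≥ 55 — meets; (c) 55 ≥ 55 — meets.
  Stage 1 is satisfied; the onus moves to the operator.
Stage 2 (operator, a clear and cogent showing, weight is at least 69): (d) 58 < 69 — fails; (e) net 81−2=79 ≥ 69 — meets.
  Not every element is met, so the operator fails to carry Stage 2.
The subscriber prevails.

subscriber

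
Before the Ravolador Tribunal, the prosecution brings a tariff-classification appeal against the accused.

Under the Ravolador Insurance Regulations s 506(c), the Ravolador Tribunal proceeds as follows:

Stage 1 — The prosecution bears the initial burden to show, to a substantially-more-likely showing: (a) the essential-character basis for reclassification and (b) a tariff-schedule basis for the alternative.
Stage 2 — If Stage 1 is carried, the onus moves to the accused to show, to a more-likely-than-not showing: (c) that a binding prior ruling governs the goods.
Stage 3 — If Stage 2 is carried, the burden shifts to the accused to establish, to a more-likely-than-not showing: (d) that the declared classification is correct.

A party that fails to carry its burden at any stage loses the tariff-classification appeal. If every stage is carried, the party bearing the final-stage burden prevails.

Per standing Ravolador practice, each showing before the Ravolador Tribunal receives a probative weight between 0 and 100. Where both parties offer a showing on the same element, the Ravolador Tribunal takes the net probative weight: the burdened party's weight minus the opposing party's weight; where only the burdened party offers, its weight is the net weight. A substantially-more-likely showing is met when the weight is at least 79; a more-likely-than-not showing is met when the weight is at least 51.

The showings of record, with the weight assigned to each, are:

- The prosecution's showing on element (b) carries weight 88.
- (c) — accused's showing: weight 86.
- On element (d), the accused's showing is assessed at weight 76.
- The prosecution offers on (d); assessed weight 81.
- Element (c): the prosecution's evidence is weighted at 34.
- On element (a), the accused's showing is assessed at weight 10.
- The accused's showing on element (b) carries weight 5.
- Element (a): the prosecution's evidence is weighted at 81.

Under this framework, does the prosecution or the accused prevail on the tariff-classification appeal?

Stage 1 — burden on prosecution; standard: a substantially-more-likely showing (weight is at least 79).
    (a): 81 − 10 = 71 < 79 [not met]
    (b): 88 − 5 = 83 ≥ 79 [met]
  The prosecution does not carry Stage 1.
So the accused prevails.

accused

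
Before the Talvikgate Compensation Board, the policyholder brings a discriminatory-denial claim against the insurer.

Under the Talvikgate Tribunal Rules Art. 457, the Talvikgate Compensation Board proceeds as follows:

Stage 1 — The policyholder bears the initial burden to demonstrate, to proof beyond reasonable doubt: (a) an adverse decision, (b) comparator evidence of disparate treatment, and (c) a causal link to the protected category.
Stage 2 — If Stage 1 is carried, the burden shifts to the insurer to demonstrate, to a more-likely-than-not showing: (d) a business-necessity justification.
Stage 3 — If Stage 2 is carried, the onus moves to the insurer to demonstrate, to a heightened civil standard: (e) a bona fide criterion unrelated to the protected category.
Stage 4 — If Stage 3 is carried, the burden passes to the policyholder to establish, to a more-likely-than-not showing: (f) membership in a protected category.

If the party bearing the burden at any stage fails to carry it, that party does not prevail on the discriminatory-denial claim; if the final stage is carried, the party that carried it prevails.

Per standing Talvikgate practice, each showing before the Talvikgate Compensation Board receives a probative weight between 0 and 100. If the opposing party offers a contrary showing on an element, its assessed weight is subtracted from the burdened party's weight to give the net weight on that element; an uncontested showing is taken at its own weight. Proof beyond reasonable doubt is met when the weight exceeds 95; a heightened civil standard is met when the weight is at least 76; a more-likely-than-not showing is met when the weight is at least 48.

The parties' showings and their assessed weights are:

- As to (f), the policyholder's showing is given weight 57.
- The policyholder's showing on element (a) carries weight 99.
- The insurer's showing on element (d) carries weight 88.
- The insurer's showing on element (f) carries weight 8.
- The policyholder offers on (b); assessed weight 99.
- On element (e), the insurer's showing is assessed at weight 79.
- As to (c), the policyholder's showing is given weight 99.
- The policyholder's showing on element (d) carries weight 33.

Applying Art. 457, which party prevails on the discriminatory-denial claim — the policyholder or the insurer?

policyholder

Stage 1 (policyholder, proof beyond reasonable doubt, weight exceeds 95): (a) 99 > 95 — meets; (b) 99 > 95 — meets; (c) 99 > 95 — meets.
  Stage 1 carried; the burden shifts to the insurer.
Stage 2 (insurer, a more-likely-than-not showing, weight is at least 48): (d) net 88−33=55 ≥ 48 — meets.
  Stage 2 carried; the burden remains with the insurer.
Stage 3 (insurer, a heightened civil standard, weight is at least 76): (e) 79 ≥ 76 — meets.
  Stage 3 is satisfied; the onus moves to the policyholder.
Stage 4 (policyholder, a more-likely-than-not showing, weight is at least 48): (f) net 57−8=49 ≥ 48 — meets.
  The policyholder carries the last stage.
Every stage carried; the policyholder prevails.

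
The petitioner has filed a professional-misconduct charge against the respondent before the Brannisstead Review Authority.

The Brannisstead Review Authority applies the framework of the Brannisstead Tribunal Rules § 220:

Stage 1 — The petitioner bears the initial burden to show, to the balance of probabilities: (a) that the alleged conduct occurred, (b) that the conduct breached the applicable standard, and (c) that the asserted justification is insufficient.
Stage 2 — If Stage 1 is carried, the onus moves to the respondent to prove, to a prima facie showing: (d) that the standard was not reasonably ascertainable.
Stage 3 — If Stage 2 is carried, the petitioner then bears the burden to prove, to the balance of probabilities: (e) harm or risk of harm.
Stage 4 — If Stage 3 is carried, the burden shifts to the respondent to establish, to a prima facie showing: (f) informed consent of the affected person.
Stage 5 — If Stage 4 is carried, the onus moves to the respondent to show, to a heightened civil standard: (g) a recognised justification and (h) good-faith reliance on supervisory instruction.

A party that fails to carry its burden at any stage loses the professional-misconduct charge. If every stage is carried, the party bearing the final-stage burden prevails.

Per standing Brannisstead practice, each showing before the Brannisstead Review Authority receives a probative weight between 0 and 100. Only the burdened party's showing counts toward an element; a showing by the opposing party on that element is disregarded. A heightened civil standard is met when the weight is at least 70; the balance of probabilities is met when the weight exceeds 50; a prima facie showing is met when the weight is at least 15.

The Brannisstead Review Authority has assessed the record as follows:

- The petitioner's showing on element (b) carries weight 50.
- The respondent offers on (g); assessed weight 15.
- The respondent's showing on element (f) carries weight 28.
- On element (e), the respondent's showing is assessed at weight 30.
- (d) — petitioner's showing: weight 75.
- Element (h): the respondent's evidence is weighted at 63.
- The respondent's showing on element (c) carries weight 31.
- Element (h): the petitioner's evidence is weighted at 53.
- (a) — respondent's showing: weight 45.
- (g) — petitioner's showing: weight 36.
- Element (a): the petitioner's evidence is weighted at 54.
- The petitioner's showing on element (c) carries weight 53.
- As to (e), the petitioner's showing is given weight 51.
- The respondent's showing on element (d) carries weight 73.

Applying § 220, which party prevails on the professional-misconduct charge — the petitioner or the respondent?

respondent

Stage 1 (petitioner, the balance of probabilities, weight exceeds 50): (a) 54 (respondent's 45 disregarded) > 50 — meets; (b) 50 ≤ 50 — fails; (c) 53 (respondent's 31 disregarded) > 50 — meets.
  Stage 1 not carried; the petitioner fails its burden.
The analysis ends at Stage 1; the respondent prevails.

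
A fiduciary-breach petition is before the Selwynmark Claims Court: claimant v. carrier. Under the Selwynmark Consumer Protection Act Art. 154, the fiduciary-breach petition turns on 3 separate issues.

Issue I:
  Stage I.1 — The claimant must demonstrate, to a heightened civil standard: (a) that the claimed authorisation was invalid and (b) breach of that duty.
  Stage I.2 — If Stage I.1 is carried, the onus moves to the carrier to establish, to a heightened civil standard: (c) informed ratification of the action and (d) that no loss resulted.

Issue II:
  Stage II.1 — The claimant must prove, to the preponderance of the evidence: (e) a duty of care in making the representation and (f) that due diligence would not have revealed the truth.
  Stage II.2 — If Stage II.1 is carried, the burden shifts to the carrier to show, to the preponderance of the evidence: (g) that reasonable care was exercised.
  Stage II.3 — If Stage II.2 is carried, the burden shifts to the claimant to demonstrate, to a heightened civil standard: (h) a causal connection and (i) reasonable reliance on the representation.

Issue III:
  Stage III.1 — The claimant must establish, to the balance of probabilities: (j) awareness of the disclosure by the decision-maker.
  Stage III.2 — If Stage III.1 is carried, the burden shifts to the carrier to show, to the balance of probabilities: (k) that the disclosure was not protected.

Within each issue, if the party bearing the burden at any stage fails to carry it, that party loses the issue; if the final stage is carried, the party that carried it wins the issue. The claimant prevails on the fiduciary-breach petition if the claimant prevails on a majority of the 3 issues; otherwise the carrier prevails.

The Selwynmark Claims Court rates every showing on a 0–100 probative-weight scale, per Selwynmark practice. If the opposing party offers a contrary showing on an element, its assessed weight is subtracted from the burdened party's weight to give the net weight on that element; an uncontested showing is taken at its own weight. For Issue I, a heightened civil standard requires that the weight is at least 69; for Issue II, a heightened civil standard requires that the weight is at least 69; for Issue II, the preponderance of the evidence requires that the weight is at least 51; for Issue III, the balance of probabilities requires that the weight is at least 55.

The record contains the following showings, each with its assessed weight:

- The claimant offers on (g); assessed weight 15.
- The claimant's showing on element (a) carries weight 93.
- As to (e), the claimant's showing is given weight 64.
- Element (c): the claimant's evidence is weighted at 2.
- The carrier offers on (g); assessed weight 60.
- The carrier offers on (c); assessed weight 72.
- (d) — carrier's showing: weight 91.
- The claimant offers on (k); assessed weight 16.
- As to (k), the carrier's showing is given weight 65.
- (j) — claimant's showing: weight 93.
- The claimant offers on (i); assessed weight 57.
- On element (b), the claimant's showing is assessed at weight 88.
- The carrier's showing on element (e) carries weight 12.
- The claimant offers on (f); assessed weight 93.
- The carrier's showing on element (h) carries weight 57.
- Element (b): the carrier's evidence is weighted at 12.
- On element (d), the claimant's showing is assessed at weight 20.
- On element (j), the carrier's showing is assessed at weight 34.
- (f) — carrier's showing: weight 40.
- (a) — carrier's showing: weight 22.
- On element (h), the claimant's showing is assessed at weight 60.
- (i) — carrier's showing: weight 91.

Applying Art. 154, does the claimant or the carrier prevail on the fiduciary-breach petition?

— Issue I —
Stage I.1 — burden on claimant; standard: a heightened civil standard (weight is at least 69).
    (a): 93 − 22 = 71 ≥ 69 [met]
    (b): 88 − 12 = 76 ≥ 69 [met]
  All elements met. The burden passes to the carrier.
Stage I.2 — burden on carrier; standard: a heightened civil standard (weight is at least 69).
    (c): 72 − 2 = 70 ≥ 69 [met]
    (d): 91 − 20 = 71 ≥ 69 [met]
  The carrier carries the last stage.
All stages carried — the carrier prevails on this issue.
— Issue II —
Stage II.1 — burden on claimant; standard: the preponderance of the evidence (weight is at least 51).
    (e): 64 − 12 = 52 ≥ 51 [met]
    (f): 93 − 40 = 53 ≥ 51 [met]
  The claimant carries Stage II.1; the carrier now bears the burden.
Stage II.2 — burden on carrier; standard: the preponderance of the evidence (weight is at least 51).
    (g): 60 − 15 = 45 < 51 [not met]
  Not every element is met, so the carrier fails to carry Stage II.2.
So the claimant prevails on this issue.
— Issue III —
Stage III.1 — burden on claimant; standard: the balance of probabilities (weight is at least 55).
    (j): 93 − 34 = 59 ≥ 55 [met]
  All elements met. The burden passes to the carrier.
Stage III.2 — burden on carrier; standard: the balance of probabilities (weight is at least 55).
    (k): 65 − 16 = 49 < 55 [not met]
  The carrier does not carry Stage III.2.
The analysis ends at Stage III.2; the claimant prevails on this issue.
Per-issue: Issue I → carrier; Issue II → claimant; Issue III → claimant. The claimant must prevail on a majority of issues; overall, the claimant prevails.

claimant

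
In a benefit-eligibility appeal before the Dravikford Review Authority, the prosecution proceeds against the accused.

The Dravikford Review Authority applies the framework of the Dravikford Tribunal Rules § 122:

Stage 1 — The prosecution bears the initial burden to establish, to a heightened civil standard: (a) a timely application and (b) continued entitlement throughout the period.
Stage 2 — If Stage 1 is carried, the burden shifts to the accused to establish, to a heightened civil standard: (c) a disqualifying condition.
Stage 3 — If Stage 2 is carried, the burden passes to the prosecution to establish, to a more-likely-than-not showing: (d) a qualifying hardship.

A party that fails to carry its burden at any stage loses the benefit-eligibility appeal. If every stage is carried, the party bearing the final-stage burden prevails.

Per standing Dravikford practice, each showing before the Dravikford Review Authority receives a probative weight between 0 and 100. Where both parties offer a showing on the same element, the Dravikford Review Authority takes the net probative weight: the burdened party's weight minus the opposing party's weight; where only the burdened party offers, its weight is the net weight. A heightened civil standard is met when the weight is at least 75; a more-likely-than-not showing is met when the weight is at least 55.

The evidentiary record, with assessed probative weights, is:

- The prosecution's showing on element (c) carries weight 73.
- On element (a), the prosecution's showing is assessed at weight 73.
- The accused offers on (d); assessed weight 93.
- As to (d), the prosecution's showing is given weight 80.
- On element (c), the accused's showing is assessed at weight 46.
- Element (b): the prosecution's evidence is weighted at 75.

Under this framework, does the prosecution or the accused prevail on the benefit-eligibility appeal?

Stage 1 (prosecution, a heightened civil standard, weight is at least 75): (a) 73 < 75 — fails; (b) 75 ≥ 75 — meets.
  The prosecution does not carry Stage 1.
The analysis ends at Stage 1; the accused prevails.

accused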